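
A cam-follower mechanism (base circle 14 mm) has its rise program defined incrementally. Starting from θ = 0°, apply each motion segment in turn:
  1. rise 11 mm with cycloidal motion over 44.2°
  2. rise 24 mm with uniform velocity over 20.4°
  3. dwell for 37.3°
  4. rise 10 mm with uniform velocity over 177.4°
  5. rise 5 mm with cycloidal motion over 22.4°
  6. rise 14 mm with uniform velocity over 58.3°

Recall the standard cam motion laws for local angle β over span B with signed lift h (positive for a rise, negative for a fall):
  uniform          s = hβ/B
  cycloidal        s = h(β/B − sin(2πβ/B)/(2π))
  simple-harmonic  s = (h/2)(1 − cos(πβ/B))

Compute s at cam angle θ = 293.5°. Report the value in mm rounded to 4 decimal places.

seg 1 [0°–44.2°] cycloidal, h=11: full span → s += 11 → s = 11.0000
seg 2 [44.2°–64.6°] uniform, h=24: full span → s += 24 → s = 35.0000
seg 3 [64.6°–101.9°] dwell: s stays 35.0000
seg 4 [101.9°–279.3°] uniform, h=10: full span → s += 10 → s = 45.0000
seg 5 [279.3°–301.7°] cycloidal, h=5: θ=293.5° here. β=14.2, B=22.4. 5·(0.6339 − sin(2π·0.6339)/(2π)) = 3.7630 → s = 48.7630

48.7630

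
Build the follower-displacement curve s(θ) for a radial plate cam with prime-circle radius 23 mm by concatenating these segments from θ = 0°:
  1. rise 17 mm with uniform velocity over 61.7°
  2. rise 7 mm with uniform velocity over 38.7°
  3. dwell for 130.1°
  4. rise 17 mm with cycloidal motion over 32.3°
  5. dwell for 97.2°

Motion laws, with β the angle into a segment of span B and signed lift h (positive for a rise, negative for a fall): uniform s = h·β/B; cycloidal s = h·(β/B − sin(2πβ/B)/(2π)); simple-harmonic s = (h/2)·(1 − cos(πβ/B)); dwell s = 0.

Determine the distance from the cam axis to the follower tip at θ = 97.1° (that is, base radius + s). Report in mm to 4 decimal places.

seg 1 [0°–61.7°] uniform, h=17: full span → s += 17 → s = 17.0000
seg 2 [61.7°–100.4°] uniform, h=7: θ=97.1° here. β=35.4, B=38.7. 7·35.4/38.7 = 6.4031 → s = 23.4031
radial distance = base radius + s = 23 + 23.4031 = 46.4031

46.4031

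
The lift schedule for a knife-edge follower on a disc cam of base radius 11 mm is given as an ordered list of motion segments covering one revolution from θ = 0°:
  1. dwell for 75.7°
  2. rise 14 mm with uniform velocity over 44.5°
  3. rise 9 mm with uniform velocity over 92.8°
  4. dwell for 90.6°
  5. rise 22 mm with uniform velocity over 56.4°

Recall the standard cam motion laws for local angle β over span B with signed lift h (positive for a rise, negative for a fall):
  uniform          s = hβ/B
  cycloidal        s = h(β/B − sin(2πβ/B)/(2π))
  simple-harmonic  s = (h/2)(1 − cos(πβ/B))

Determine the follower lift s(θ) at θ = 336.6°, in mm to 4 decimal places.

seg 1 [0°–75.7°] dwell: s stays 0.0000
seg 2 [75.7°–120.2°] uniform, h=14: full span → s += 14 → s = 14.0000
seg 3 [120.2°–213°] uniform, h=9: full span → s += 9 → s = 23.0000
seg 4 [213°–303.6°] dwell: s stays 23.0000
seg 5 [303.6°–360°] uniform, h=22: θ=336.6° here. β=33, B=56.4. 22·33/56.4 = 12.8723 → s = 35.8723

35.8723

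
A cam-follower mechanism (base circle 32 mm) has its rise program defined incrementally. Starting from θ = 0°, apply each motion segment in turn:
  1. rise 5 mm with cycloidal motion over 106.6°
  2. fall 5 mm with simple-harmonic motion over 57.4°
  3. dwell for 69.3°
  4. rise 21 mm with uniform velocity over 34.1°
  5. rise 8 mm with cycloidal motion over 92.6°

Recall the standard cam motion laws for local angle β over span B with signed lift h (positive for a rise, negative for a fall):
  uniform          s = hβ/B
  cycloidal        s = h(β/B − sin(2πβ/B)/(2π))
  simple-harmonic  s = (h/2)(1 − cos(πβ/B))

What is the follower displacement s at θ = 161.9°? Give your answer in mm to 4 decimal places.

seg 1 [0°–106.6°] cycloidal, h=5: full span → s += 5 → s = 5.0000
seg 2 [106.6°–164°] simple-harmonic, h=-5: θ=161.9° here. β=55.3, B=57.4. -5/2·(1 − cos(π·0.9634)) = -4.9835 → s = 0.0165

0.0165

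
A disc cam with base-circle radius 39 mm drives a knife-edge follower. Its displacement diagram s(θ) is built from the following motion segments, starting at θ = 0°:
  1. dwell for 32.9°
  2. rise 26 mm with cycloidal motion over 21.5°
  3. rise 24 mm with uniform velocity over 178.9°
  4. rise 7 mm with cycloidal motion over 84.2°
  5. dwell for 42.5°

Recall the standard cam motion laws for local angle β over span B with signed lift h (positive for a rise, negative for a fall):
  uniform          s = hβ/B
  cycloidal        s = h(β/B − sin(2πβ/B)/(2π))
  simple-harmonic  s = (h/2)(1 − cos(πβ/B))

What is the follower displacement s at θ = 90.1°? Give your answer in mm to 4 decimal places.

seg 1 [0°–32.9°] dwell: s stays 0.0000
seg 2 [32.9°–54.4°] cycloidal, h=26: full span → s += 26 → s = 26.0000
seg 3 [54.4°–233.3°] uniform, h=24: θ=90.1° here. β=35.7, B=178.9. 24·35.7/178.9 = 4.7893 → s = 30.7893

30.7893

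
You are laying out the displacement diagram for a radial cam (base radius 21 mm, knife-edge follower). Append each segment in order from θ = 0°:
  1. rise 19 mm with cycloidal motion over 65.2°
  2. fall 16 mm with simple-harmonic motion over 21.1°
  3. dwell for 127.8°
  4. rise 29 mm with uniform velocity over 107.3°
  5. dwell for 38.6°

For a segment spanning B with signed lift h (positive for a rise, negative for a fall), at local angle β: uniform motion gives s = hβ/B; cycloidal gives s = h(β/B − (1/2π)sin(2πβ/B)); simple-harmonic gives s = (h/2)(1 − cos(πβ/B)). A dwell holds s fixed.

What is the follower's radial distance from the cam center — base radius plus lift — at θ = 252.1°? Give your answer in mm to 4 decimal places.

seg 1 [0°–65.2°] cycloidal, h=19: full span → s += 19 → s = 19.0000
seg 2 [65.2°–86.3°] simple-harmonic, h=-16: full span → s += -16 → s = 3.0000
seg 3 [86.3°–214.1°] dwell: s stays 3.0000
seg 4 [214.1°–321.4°] uniform, h=29: θ=252.1° here. β=38, B=107.3. 29·38/107.3 = 10.2703 → s = 13.2703
radial distance = base radius + s = 21 + 13.2703 = 34.2703

34.2703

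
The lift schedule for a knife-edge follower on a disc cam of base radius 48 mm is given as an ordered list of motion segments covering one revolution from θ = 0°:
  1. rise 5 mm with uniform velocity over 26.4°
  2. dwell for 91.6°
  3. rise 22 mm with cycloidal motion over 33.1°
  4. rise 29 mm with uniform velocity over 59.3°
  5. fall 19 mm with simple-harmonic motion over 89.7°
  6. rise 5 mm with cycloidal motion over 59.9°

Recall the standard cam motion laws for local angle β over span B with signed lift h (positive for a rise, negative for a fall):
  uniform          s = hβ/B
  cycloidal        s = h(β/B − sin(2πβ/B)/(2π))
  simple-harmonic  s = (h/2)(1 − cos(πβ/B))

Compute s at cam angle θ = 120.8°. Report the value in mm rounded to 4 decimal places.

seg 1 [0°–26.4°] uniform, h=5: full span → s += 5 → s = 5.0000
seg 2 [26.4°–118°] dwell: s stays 5.0000
seg 3 [118°–151.1°] cycloidal, h=22: θ=120.8° here. β=2.8, B=33.1. 22·(0.0846 − sin(2π·0.0846)/(2π)) = 0.0864 → s = 5.0864

5.0864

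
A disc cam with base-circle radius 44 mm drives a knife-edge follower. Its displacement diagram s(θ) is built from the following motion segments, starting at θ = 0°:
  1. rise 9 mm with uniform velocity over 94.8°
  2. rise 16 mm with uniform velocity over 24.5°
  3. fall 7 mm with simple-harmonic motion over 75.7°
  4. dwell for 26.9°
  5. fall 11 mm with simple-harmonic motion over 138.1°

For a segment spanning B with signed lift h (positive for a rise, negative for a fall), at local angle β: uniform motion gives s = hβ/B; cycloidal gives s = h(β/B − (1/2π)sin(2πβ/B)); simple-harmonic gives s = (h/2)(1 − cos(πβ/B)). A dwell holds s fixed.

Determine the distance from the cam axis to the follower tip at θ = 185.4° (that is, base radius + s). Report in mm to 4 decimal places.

seg 1 [0°–94.8°] uniform, h=9: full span → s += 9 → s = 9.0000
seg 2 [94.8°–119.3°] uniform, h=16: full span → s += 16 → s = 25.0000
seg 3 [119.3°–195°] simple-harmonic, h=-7: θ=185.4° here. β=66.1, B=75.7. -7/2·(1 − cos(π·0.8732)) = -6.7259 → s = 18.2741
radial distance = base radius + s = 44 + 18.2741 = 62.2741

62.2741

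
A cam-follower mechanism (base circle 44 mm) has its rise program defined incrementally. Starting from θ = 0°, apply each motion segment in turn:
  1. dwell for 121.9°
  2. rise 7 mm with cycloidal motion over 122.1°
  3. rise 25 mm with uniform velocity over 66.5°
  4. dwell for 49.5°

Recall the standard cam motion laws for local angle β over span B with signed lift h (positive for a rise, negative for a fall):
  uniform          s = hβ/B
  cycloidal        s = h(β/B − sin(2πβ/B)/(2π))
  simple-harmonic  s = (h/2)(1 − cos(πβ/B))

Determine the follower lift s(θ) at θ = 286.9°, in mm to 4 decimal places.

seg 1 [0°–121.9°] dwell: s stays 0.0000
seg 2 [121.9°–244°] cycloidal, h=7: full span → s += 7 → s = 7.0000
seg 3 [244°–310.5°] uniform, h=25: θ=286.9° here. β=42.9, B=66.5. 25·42.9/66.5 = 16.1278 → s = 23.1278

23.1278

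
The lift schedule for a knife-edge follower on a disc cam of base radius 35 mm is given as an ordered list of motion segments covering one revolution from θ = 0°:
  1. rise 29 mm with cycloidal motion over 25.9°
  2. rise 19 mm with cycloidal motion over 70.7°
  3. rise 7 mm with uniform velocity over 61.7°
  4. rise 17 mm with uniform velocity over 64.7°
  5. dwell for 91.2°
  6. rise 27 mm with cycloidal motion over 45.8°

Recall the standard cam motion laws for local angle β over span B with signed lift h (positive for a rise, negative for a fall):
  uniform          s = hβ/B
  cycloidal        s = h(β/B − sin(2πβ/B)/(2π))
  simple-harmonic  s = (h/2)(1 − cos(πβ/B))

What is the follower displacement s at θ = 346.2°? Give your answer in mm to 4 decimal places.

seg 1 [0°–25.9°] cycloidal, h=29: full span → s += 29 → s = 29.0000
seg 2 [25.9°–96.6°] cycloidal, h=19: full span → s += 19 → s = 48.0000
seg 3 [96.6°–158.3°] uniform, h=7: full span → s += 7 → s = 55.0000
seg 4 [158.3°–223°] uniform, h=17: full span → s += 17 → s = 72.0000
seg 5 [223°–314.2°] dwell: s stays 72.0000
seg 6 [314.2°–360°] cycloidal, h=27: θ=346.2° here. β=32, B=45.8. 27·(0.6987 − sin(2π·0.6987)/(2π)) = 22.9404 → s = 94.9404

94.9404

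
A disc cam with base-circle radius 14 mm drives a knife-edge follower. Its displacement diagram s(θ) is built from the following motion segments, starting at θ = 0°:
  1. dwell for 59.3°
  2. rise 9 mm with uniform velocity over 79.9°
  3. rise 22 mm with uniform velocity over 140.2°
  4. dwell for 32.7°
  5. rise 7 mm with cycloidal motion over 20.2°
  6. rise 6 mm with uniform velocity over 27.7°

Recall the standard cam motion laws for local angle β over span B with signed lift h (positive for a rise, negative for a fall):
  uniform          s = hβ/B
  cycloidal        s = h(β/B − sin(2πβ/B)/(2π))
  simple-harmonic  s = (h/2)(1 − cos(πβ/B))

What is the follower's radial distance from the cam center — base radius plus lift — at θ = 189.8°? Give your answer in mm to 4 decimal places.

seg 1 [0°–59.3°] dwell: s stays 0.0000
seg 2 [59.3°–139.2°] uniform, h=9: full span → s += 9 → s = 9.0000
seg 3 [139.2°–279.4°] uniform, h=22: θ=189.8° here. β=50.6, B=140.2. 22·50.6/140.2 = 7.9401 → s = 16.9401
radial distance = base radius + s = 14 + 16.9401 = 30.9401

30.9401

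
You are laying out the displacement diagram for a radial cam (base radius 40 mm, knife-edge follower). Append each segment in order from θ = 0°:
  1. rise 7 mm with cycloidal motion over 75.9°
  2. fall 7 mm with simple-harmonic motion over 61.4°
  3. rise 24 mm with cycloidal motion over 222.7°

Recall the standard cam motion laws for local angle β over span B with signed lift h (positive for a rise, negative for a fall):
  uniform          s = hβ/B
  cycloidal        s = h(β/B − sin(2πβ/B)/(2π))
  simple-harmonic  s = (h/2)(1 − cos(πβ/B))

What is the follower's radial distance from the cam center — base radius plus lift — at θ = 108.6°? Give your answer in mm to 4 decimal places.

seg 1 [0°–75.9°] cycloidal, h=7: full span → s += 7 → s = 7.0000
seg 2 [75.9°–137.3°] simple-harmonic, h=-7: θ=108.6° here. β=32.7, B=61.4. -7/2·(1 − cos(π·0.5326)) = -3.8575 → s = 3.1425
radial distance = base radius + s = 40 + 3.1425 = 43.1425

43.1425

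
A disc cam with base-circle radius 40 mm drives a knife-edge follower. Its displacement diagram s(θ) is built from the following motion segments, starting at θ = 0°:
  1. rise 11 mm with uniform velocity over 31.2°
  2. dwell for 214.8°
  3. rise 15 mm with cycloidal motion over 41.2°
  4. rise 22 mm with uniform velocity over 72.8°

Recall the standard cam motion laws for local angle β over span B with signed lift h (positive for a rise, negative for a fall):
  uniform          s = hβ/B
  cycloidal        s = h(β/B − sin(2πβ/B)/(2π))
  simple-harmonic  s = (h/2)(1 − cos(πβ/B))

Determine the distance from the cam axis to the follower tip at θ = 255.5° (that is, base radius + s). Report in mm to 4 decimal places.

seg 1 [0°–31.2°] uniform, h=11: full span → s += 11 → s = 11.0000
seg 2 [31.2°–246°] dwell: s stays 11.0000
seg 3 [246°–287.2°] cycloidal, h=15: θ=255.5° here. β=9.5, B=41.2. 15·(0.2306 − sin(2π·0.2306)/(2π)) = 1.0892 → s = 12.0892
radial distance = base radius + s = 40 + 12.0892 = 52.0892

52.0892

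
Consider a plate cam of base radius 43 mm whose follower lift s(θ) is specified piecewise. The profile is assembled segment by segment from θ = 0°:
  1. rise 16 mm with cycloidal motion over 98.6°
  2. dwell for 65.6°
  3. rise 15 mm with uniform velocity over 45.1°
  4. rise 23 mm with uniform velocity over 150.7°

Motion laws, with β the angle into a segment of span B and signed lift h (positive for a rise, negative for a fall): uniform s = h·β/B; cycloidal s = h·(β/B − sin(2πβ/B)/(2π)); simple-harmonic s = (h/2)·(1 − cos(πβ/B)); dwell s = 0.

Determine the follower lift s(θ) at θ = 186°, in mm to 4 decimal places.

seg 1 [0°–98.6°] cycloidal, h=16: full span → s += 16 → s = 16.0000
seg 2 [98.6°–164.2°] dwell: s stays 16.0000
seg 3 [164.2°–209.3°] uniform, h=15: θ=186° here. β=21.8, B=45.1. 15·21.8/45.1 = 7.2506 → s = 23.2506

23.2506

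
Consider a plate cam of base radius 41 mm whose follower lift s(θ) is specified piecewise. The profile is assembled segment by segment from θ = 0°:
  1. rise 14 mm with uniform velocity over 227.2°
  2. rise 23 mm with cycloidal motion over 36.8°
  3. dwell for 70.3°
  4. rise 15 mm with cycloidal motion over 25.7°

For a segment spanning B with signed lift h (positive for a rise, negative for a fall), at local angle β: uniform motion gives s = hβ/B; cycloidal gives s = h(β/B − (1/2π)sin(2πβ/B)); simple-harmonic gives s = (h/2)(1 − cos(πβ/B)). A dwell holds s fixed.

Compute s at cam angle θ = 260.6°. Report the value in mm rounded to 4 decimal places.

seg 1 [0°–227.2°] uniform, h=14: full span → s += 14 → s = 14.0000
seg 2 [227.2°–264°] cycloidal, h=23: θ=260.6° here. β=33.4, B=36.8. 23·(0.9076 − sin(2π·0.9076)/(2π)) = 22.8826 → s = 36.8826

36.8826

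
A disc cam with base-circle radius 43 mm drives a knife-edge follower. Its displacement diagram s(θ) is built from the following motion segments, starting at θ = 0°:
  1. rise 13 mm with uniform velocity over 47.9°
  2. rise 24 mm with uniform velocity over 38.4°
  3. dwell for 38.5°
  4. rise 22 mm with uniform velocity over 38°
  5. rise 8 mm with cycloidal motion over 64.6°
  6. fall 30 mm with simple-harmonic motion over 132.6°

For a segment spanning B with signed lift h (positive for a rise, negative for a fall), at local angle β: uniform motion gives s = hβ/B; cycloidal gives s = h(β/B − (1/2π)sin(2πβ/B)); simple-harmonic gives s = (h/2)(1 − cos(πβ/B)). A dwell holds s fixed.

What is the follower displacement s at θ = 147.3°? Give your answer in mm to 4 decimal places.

seg 1 [0°–47.9°] uniform, h=13: full span → s += 13 → s = 13.0000
seg 2 [47.9°–86.3°] uniform, h=24: full span → s += 24 → s = 37.0000
seg 3 [86.3°–124.8°] dwell: s stays 37.0000
seg 4 [124.8°–162.8°] uniform, h=22: θ=147.3° here. β=22.5, B=38. 22·22.5/38 = 13.0263 → s = 50.0263

50.0263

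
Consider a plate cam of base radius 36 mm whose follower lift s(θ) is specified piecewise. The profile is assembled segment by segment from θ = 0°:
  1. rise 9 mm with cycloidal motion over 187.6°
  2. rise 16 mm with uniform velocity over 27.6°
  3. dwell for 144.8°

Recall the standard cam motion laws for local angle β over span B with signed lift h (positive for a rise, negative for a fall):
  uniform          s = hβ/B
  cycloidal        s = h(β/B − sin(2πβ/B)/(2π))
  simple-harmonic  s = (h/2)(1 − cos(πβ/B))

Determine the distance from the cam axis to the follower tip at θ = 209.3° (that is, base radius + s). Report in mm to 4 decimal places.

seg 1 [0°–187.6°] cycloidal, h=9: full span → s += 9 → s = 9.0000
seg 2 [187.6°–215.2°] uniform, h=16: θ=209.3° here. β=21.7, B=27.6. 16·21.7/27.6 = 12.5797 → s = 21.5797
radial distance = base radius + s = 36 + 21.5797 = 57.5797

57.5797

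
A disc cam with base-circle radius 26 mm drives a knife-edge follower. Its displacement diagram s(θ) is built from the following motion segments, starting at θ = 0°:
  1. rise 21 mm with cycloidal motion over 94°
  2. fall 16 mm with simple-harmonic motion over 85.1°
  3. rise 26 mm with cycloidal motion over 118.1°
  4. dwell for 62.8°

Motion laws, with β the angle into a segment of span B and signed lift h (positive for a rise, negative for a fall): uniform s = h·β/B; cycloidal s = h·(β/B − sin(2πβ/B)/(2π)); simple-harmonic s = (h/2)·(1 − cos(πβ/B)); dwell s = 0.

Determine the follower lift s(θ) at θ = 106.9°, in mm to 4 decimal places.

seg 1 [0°–94°] cycloidal, h=21: full span → s += 21 → s = 21.0000
seg 2 [94°–179.1°] simple-harmonic, h=-16: θ=106.9° here. β=12.9, B=85.1. -16/2·(1 − cos(π·0.1516)) = -0.8901 → s = 20.1099

20.1099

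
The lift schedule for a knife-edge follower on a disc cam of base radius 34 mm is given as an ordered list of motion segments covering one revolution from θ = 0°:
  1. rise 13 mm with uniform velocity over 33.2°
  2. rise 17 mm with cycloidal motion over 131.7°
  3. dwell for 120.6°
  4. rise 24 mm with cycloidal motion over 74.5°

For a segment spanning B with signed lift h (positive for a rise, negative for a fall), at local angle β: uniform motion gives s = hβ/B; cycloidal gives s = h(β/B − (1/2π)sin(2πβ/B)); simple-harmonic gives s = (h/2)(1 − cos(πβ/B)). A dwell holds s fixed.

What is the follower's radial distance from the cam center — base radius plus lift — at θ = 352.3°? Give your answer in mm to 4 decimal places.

seg 1 [0°–33.2°] uniform, h=13: full span → s += 13 → s = 13.0000
seg 2 [33.2°–164.9°] cycloidal, h=17: full span → s += 17 → s = 30.0000
seg 3 [164.9°–285.5°] dwell: s stays 30.0000
seg 4 [285.5°–360°] cycloidal, h=24: θ=352.3° here. β=66.8, B=74.5. 24·(0.8966 − sin(2π·0.8966)/(2π)) = 23.8293 → s = 53.8293
radial distance = base radius + s = 34 + 53.8293 = 87.8293

87.8293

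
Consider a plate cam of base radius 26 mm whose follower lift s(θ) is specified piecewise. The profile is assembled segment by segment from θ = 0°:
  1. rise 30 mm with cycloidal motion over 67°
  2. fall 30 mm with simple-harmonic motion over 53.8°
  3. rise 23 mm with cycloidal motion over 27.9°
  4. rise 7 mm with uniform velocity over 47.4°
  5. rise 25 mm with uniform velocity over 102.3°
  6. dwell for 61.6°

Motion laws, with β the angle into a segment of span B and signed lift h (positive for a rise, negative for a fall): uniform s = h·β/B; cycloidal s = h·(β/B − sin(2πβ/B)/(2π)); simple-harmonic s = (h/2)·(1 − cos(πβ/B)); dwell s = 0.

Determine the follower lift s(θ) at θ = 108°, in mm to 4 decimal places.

seg 1 [0°–67°] cycloidal, h=30: full span → s += 30 → s = 30.0000
seg 2 [67°–120.8°] simple-harmonic, h=-30: θ=108° here. β=41, B=53.8. -30/2·(1 − cos(π·0.7621)) = -26.0015 → s = 3.9985

3.9985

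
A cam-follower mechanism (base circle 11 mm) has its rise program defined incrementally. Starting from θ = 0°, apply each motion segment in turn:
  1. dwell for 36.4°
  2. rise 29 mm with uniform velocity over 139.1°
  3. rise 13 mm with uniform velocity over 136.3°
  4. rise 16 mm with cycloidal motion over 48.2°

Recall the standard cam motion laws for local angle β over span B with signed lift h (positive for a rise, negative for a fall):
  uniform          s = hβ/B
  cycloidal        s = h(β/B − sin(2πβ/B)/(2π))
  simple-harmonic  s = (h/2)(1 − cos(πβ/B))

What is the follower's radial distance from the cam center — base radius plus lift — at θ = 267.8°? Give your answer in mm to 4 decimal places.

seg 1 [0°–36.4°] dwell: s stays 0.0000
seg 2 [36.4°–175.5°] uniform, h=29: full span → s += 29 → s = 29.0000
seg 3 [175.5°–311.8°] uniform, h=13: θ=267.8° here. β=92.3, B=136.3. 13·92.3/136.3 = 8.8034 → s = 37.8034
radial distance = base radius + s = 11 + 37.8034 = 48.8034

48.8034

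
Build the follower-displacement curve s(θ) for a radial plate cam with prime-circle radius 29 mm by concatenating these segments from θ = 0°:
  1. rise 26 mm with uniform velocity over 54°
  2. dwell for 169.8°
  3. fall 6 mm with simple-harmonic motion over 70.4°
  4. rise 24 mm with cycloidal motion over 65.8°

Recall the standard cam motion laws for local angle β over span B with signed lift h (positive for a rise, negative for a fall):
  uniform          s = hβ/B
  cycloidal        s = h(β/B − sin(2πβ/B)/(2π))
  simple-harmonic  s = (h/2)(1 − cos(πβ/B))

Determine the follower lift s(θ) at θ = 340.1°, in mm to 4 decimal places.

seg 1 [0°–54°] uniform, h=26: full span → s += 26 → s = 26.0000
seg 2 [54°–223.8°] dwell: s stays 26.0000
seg 3 [223.8°–294.2°] simple-harmonic, h=-6: full span → s += -6 → s = 20.0000
seg 4 [294.2°–360°] cycloidal, h=24: θ=340.1° here. β=45.9, B=65.8. 24·(0.6976 − sin(2π·0.6976)/(2π)) = 20.3560 → s = 40.3560

40.3560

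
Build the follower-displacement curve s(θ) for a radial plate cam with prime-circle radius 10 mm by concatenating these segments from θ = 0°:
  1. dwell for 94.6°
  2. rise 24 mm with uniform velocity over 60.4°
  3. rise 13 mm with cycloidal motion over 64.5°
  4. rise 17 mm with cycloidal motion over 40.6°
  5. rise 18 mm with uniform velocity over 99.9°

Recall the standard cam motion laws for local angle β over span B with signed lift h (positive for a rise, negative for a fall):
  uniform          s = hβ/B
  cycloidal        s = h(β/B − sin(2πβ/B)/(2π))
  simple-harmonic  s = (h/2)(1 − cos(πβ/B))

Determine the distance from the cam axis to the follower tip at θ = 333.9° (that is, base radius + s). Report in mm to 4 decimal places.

seg 1 [0°–94.6°] dwell: s stays 0.0000
seg 2 [94.6°–155°] uniform, h=24: full span → s += 24 → s = 24.0000
seg 3 [155°–219.5°] cycloidal, h=13: full span → s += 13 → s = 37.0000
seg 4 [219.5°–260.1°] cycloidal, h=17: full span → s += 17 → s = 54.0000
seg 5 [260.1°–360°] uniform, h=18: θ=333.9° here. β=73.8, B=99.9. 18·73.8/99.9 = 13.2973 → s = 67.2973
radial distance = base radius + s = 10 + 67.2973 = 77.2973

77.2973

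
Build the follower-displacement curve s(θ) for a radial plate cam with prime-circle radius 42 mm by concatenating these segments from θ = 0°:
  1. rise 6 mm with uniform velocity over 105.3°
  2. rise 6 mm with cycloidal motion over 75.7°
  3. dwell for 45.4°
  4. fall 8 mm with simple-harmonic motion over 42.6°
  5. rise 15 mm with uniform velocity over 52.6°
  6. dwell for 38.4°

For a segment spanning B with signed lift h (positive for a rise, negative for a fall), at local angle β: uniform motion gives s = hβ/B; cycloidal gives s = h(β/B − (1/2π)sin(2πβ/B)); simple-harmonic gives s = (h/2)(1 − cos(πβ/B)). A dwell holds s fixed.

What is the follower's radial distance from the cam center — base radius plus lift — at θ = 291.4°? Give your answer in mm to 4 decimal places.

seg 1 [0°–105.3°] uniform, h=6: full span → s += 6 → s = 6.0000
seg 2 [105.3°–181°] cycloidal, h=6: full span → s += 6 → s = 12.0000
seg 3 [181°–226.4°] dwell: s stays 12.0000
seg 4 [226.4°–269°] simple-harmonic, h=-8: full span → s += -8 → s = 4.0000
seg 5 [269°–321.6°] uniform, h=15: θ=291.4° here. β=22.4, B=52.6. 15·22.4/52.6 = 6.3878 → s = 10.3878
radial distance = base radius + s = 42 + 10.3878 = 52.3878

52.3878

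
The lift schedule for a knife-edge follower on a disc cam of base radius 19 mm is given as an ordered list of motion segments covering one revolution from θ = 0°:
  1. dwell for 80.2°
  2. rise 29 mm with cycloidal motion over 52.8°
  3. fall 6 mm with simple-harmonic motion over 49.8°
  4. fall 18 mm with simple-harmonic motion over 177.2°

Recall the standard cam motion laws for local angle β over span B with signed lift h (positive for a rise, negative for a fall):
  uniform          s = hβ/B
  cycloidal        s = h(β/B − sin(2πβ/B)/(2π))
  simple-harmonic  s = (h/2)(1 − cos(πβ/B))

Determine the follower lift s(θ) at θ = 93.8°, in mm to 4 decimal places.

seg 1 [0°–80.2°] dwell: s stays 0.0000
seg 2 [80.2°–133°] cycloidal, h=29: θ=93.8° here. β=13.6, B=52.8. 29·(0.2576 − sin(2π·0.2576)/(2π)) = 2.8594 → s = 2.8594

2.8594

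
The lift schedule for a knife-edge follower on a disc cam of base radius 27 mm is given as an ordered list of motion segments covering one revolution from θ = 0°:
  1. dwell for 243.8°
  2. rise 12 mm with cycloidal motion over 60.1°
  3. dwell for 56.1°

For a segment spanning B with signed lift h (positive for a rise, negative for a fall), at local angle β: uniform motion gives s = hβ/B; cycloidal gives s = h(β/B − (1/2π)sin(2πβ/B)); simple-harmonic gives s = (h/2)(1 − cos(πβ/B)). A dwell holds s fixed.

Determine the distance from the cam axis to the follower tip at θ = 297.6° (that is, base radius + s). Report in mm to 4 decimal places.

seg 1 [0°–243.8°] dwell: s stays 0.0000
seg 2 [243.8°–303.9°] cycloidal, h=12: θ=297.6° here. β=53.8, B=60.1. 12·(0.8952 − sin(2π·0.8952)/(2π)) = 11.9110 → s = 11.9110
radial distance = base radius + s = 27 + 11.9110 = 38.9110

38.9110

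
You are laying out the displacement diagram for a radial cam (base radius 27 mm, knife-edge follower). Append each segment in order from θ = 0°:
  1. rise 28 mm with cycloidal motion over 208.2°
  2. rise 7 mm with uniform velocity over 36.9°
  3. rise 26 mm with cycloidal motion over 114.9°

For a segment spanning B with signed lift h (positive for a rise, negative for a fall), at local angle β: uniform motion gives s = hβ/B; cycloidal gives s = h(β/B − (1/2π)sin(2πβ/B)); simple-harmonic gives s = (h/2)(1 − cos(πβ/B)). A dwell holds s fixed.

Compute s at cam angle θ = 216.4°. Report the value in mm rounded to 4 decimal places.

seg 1 [0°–208.2°] cycloidal, h=28: full span → s += 28 → s = 28.0000
seg 2 [208.2°–245.1°] uniform, h=7: θ=216.4° here. β=8.2, B=36.9. 7·8.2/36.9 = 1.5556 → s = 29.5556

29.5556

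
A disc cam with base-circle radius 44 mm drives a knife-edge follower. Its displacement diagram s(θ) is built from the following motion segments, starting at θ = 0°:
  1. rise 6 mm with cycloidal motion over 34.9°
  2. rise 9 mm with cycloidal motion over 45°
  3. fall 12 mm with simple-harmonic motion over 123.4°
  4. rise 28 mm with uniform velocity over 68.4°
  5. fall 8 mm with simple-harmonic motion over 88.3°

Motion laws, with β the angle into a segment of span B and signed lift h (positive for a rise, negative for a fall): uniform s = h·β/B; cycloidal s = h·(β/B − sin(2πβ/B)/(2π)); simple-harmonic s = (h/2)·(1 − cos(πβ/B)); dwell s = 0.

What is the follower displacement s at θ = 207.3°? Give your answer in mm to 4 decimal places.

seg 1 [0°–34.9°] cycloidal, h=6: full span → s += 6 → s = 6.0000
seg 2 [34.9°–79.9°] cycloidal, h=9: full span → s += 9 → s = 15.0000
seg 3 [79.9°–203.3°] simple-harmonic, h=-12: full span → s += -12 → s = 3.0000
seg 4 [203.3°–271.7°] uniform, h=28: θ=207.3° here. β=4, B=68.4. 28·4/68.4 = 1.6374 → s = 4.6374

4.6374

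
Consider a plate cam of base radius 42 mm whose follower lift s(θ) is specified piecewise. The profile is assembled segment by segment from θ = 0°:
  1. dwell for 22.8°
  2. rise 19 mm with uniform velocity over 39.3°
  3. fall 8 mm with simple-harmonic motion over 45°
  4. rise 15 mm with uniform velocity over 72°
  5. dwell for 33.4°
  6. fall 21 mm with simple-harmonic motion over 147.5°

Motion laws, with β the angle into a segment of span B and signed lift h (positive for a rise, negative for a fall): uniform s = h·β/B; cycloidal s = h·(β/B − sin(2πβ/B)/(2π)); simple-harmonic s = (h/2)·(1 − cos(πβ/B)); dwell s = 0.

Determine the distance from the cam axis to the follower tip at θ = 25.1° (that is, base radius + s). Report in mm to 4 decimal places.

seg 1 [0°–22.8°] dwell: s stays 0.0000
seg 2 [22.8°–62.1°] uniform, h=19: θ=25.1° here. β=2.3, B=39.3. 19·2.3/39.3 = 1.1120 → s = 1.1120
radial distance = base radius + s = 42 + 1.1120 = 43.1120

43.1120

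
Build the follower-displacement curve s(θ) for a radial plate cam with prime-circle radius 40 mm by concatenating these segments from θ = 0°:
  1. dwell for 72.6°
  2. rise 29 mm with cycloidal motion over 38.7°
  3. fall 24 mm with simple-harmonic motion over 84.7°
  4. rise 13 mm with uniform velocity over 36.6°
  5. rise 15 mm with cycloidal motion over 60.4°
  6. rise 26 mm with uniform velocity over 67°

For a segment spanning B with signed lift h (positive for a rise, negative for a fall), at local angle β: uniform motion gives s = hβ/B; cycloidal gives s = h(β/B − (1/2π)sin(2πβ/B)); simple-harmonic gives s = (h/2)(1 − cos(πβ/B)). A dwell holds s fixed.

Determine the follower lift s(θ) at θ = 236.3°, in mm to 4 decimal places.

seg 1 [0°–72.6°] dwell: s stays 0.0000
seg 2 [72.6°–111.3°] cycloidal, h=29: full span → s += 29 → s = 29.0000
seg 3 [111.3°–196°] simple-harmonic, h=-24: full span → s += -24 → s = 5.0000
seg 4 [196°–232.6°] uniform, h=13: full span → s += 13 → s = 18.0000
seg 5 [232.6°–293°] cycloidal, h=15: θ=236.3° here. β=3.7, B=60.4. 15·(0.0613 − sin(2π·0.0613)/(2π)) = 0.0225 → s = 18.0225

18.0225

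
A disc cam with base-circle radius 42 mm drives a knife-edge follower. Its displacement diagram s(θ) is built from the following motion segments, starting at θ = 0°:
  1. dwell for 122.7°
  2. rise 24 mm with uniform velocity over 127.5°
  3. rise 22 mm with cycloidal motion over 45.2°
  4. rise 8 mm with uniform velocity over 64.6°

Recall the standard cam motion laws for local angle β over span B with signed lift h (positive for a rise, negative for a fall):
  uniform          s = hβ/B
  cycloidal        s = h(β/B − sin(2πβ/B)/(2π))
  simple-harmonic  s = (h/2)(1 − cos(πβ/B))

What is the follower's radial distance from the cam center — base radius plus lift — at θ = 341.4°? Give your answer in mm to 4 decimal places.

seg 1 [0°–122.7°] dwell: s stays 0.0000
seg 2 [122.7°–250.2°] uniform, h=24: full span → s += 24 → s = 24.0000
seg 3 [250.2°–295.4°] cycloidal, h=22: full span → s += 22 → s = 46.0000
seg 4 [295.4°–360°] uniform, h=8: θ=341.4° here. β=46, B=64.6. 8·46/64.6 = 5.6966 → s = 51.6966
radial distance = base radius + s = 42 + 51.6966 = 93.6966

93.6966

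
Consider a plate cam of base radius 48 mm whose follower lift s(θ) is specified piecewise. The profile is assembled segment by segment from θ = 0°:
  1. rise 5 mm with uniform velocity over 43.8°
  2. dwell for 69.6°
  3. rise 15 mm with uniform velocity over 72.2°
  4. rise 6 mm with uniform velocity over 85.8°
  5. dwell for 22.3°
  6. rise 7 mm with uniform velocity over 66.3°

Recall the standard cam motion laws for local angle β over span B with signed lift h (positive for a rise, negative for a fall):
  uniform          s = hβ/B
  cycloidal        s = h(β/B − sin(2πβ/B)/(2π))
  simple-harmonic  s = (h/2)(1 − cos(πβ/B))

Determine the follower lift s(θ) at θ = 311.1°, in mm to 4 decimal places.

seg 1 [0°–43.8°] uniform, h=5: full span → s += 5 → s = 5.0000
seg 2 [43.8°–113.4°] dwell: s stays 5.0000
seg 3 [113.4°–185.6°] uniform, h=15: full span → s += 15 → s = 20.0000
seg 4 [185.6°–271.4°] uniform, h=6: full span → s += 6 → s = 26.0000
seg 5 [271.4°–293.7°] dwell: s stays 26.0000
seg 6 [293.7°–360°] uniform, h=7: θ=311.1° here. β=17.4, B=66.3. 7·17.4/66.3 = 1.8371 → s = 27.8371

27.8371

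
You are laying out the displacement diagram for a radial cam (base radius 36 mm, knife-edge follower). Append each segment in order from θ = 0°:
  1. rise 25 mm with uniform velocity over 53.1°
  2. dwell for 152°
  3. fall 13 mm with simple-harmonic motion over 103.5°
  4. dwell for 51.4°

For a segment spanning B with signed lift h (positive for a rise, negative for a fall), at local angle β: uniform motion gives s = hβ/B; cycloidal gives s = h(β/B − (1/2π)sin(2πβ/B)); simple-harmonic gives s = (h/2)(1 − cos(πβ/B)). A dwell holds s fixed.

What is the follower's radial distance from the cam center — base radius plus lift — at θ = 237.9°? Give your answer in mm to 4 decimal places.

seg 1 [0°–53.1°] uniform, h=25: full span → s += 25 → s = 25.0000
seg 2 [53.1°–205.1°] dwell: s stays 25.0000
seg 3 [205.1°–308.6°] simple-harmonic, h=-13: θ=237.9° here. β=32.8, B=103.5. -13/2·(1 − cos(π·0.3169)) = -2.9640 → s = 22.0360
radial distance = base radius + s = 36 + 22.0360 = 58.0360

58.0360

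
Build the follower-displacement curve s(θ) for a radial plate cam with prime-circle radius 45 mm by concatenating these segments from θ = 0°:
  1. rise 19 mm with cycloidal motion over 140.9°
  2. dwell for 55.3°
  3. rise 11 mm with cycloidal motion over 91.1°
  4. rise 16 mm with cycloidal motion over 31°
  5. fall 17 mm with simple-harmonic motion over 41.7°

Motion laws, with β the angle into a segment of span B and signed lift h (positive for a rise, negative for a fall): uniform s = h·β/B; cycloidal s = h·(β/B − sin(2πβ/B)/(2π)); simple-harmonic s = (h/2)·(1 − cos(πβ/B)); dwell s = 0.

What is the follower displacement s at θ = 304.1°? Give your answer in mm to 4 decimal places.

seg 1 [0°–140.9°] cycloidal, h=19: full span → s += 19 → s = 19.0000
seg 2 [140.9°–196.2°] dwell: s stays 19.0000
seg 3 [196.2°–287.3°] cycloidal, h=11: full span → s += 11 → s = 30.0000
seg 4 [287.3°–318.3°] cycloidal, h=16: θ=304.1° here. β=16.8, B=31. 16·(0.5419 − sin(2π·0.5419)/(2π)) = 9.3342 → s = 39.3342

39.3342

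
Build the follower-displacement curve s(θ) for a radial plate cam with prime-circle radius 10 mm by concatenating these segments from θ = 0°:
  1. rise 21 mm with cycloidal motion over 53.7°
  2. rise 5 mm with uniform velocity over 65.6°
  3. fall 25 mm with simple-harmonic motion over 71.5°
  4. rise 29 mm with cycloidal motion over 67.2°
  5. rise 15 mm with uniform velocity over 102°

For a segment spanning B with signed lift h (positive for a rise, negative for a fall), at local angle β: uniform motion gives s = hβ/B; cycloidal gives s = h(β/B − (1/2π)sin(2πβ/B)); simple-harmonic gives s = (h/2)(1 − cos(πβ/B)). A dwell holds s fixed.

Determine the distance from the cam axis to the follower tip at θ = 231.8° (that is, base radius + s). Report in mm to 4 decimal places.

seg 1 [0°–53.7°] cycloidal, h=21: full span → s += 21 → s = 21.0000
seg 2 [53.7°–119.3°] uniform, h=5: full span → s += 5 → s = 26.0000
seg 3 [119.3°–190.8°] simple-harmonic, h=-25: full span → s += -25 → s = 1.0000
seg 4 [190.8°–258°] cycloidal, h=29: θ=231.8° here. β=41, B=67.2. 29·(0.6101 − sin(2π·0.6101)/(2π)) = 20.6381 → s = 21.6381
radial distance = base radius + s = 10 + 21.6381 = 31.6381

31.6381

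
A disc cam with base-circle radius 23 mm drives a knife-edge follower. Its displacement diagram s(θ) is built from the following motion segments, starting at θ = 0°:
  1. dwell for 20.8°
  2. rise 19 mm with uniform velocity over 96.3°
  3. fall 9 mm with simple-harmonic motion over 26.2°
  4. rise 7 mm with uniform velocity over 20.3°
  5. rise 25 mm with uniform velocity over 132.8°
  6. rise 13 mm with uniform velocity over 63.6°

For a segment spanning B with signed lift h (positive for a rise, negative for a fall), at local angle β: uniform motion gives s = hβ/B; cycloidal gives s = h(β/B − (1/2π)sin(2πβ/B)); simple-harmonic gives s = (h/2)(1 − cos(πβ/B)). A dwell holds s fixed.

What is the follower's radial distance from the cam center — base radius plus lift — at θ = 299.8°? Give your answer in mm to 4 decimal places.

seg 1 [0°–20.8°] dwell: s stays 0.0000
seg 2 [20.8°–117.1°] uniform, h=19: full span → s += 19 → s = 19.0000
seg 3 [117.1°–143.3°] simple-harmonic, h=-9: full span → s += -9 → s = 10.0000
seg 4 [143.3°–163.6°] uniform, h=7: full span → s += 7 → s = 17.0000
seg 5 [163.6°–296.4°] uniform, h=25: full span → s += 25 → s = 42.0000
seg 6 [296.4°–360°] uniform, h=13: θ=299.8° here. β=3.4, B=63.6. 13·3.4/63.6 = 0.6950 → s = 42.6950
radial distance = base radius + s = 23 + 42.6950 = 65.6950

65.6950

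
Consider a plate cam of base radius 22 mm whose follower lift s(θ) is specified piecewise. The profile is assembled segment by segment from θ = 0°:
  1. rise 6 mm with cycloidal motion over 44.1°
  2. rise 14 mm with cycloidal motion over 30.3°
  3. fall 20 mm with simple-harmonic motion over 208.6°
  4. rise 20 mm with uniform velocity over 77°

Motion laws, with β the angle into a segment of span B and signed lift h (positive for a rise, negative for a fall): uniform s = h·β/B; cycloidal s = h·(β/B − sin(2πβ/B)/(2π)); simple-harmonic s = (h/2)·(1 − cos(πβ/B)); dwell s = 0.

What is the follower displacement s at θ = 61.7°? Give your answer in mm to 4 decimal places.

seg 1 [0°–44.1°] cycloidal, h=6: full span → s += 6 → s = 6.0000
seg 2 [44.1°–74.4°] cycloidal, h=14: θ=61.7° here. β=17.6, B=30.3. 14·(0.5809 − sin(2π·0.5809)/(2π)) = 9.2160 → s = 15.2160

15.2160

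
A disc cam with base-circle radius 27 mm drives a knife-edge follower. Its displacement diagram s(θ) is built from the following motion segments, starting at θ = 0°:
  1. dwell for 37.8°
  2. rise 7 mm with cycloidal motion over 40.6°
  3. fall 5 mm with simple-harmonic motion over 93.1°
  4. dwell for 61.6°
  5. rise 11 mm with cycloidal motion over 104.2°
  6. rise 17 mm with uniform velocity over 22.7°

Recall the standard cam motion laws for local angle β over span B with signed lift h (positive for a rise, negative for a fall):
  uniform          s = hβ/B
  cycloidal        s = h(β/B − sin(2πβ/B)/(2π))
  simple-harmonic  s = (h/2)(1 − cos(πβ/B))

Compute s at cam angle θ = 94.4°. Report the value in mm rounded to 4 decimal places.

seg 1 [0°–37.8°] dwell: s stays 0.0000
seg 2 [37.8°–78.4°] cycloidal, h=7: full span → s += 7 → s = 7.0000
seg 3 [78.4°–171.5°] simple-harmonic, h=-5: θ=94.4° here. β=16, B=93.1. -5/2·(1 − cos(π·0.1719)) = -0.3556 → s = 6.6444

6.6444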